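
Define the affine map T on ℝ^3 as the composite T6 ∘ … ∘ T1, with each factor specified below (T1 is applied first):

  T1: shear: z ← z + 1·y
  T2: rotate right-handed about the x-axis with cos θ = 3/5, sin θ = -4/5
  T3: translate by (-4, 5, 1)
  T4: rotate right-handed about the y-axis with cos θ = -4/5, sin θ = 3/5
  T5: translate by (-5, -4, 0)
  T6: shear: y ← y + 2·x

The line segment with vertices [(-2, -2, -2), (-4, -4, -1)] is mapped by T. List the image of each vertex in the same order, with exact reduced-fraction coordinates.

T1 shear: z ← z + 1·y: (-2, -2, -2) → (-2, -2, -4); (-4, -4, -1) → (-4, -4, -5)
T2 rotate right-handed about the x-axis with cos θ = 3/5, sin θ = -4/5: (-2, -2, -4) → (-2, -22/5, -4/5); (-4, -4, -5) → (-4, -32/5, 1/5)
T3 translate by (-4, 5, 1): (-2, -22/5, -4/5) → (-6, 3/5, 1/5); (-4, -32/5, 1/5) → (-8, -7/5, 6/5)
T4 rotate right-handed about the y-axis with cos θ = -4/5, sin θ = 3/5: (-6, 3/5, 1/5) → (123/25, 3/5, 86/25); (-8, -7/5, 6/5) → (178/25, -7/5, 96/25)
T5 translate by (-5, -4, 0): (123/25, 3/5, 86/25) → (-2/25, -17/5, 86/25); (178/25, -7/5, 96/25) → (53/25, -27/5, 96/25)
T6 shear: y ← y + 2·x: (-2/25, -17/5, 86/25) → (-2/25, -89/25, 86/25); (53/25, -27/5, 96/25) → (53/25, -29/25, 96/25)

image vertices: (-2/25, -89/25, 86/25), (53/25, -29/25, 96/25)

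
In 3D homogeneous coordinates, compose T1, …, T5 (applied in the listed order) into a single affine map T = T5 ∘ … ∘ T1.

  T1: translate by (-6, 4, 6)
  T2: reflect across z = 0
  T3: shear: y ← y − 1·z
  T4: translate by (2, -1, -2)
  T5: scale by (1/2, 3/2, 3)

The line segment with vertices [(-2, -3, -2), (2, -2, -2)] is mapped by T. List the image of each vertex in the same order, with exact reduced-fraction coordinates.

T1 translate by (-6, 4, 6): (-2, -3, -2) → (-8, 1, 4); (2, -2, -2) → (-4, 2, 4)
T2 reflect across z = 0: (-8, 1, 4) → (-8, 1, -4); (-4, 2, 4) → (-4, 2, -4)
T3 shear: y ← y − 1·z: (-8, 1, -4) → (-8, 5, -4); (-4, 2, -4) → (-4, 6, -4)
T4 translate by (2, -1, -2): (-8, 5, -4) → (-6, 4, -6); (-4, 6, -4) → (-2, 5, -6)
T5 scale by (1/2, 3/2, 3): (-6, 4, -6) → (-3, 6, -18); (-2, 5, -6) → (-1, 15/2, -18)

image vertices: (-3, 6, -18), (-1, 15/2, -18)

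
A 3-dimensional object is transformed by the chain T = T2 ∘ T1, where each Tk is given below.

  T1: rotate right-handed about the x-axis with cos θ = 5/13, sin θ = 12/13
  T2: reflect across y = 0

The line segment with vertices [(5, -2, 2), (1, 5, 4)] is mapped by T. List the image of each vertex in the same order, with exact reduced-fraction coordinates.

T1 rotate right-handed about the x-axis with cos θ = 5/13, sin θ = 12/13: (5, -2, 2) → (5, -34/13, -14/13); (1, 5, 4) → (1, -23/13, 80/13)
T2 reflect across y = 0: (5, -34/13, -14/13) → (5, 34/13, -14/13); (1, -23/13, 80/13) → (1, 23/13, 80/13)

image vertices: (5, 34/13, -14/13), (1, 23/13, 80/13)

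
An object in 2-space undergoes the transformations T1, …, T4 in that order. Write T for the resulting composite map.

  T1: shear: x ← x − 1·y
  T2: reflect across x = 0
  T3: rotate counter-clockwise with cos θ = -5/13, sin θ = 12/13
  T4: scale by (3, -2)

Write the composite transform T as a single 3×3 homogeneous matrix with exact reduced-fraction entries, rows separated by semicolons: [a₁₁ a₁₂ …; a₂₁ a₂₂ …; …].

T1 = [1 -1 0; 0 1 0; 0 0 1]
T2·T1 = [-1 1 0; 0 1 0; 0 0 1]
T3·…·T1 = [5/13 -17/13 0; -12/13 7/13 0; 0 0 1]
T4·…·T1 = [15/13 -51/13 0; 24/13 -14/13 0; 0 0 1]

T = [15/13 -51/13 0; 24/13 -14/13 0; 0 0 1]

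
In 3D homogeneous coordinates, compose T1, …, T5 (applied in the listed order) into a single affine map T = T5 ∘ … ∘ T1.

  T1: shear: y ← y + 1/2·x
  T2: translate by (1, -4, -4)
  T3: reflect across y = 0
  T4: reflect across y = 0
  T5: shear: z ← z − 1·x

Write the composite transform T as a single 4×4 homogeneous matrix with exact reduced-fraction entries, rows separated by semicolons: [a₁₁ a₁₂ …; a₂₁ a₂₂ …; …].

T = [1 0 0 1; 1/2 1 0 -4; -1 0 1 -5; 0 0 0 1]

T1 = [1 0 0 0; 1/2 1 0 0; 0 0 1 0; 0 0 0 1]
T2·T1 = [1 0 0 1; 1/2 1 0 -4; 0 0 1 -4; 0 0 0 1]
T3·…·T1 = [1 0 0 1; -1/2 -1 0 4; 0 0 1 -4; 0 0 0 1]
T4·…·T1 = [1 0 0 1; 1/2 1 0 -4; 0 0 1 -4; 0 0 0 1]
T5·…·T1 = [1 0 0 1; 1/2 1 0 -4; -1 0 1 -5; 0 0 0 1]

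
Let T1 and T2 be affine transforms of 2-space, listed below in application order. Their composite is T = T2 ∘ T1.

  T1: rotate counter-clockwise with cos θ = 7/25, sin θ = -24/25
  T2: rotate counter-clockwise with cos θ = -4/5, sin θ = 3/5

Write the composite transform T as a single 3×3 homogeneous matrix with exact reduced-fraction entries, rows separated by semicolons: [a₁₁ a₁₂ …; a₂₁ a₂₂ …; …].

T1 = [7/25 24/25 0; -24/25 7/25 0; 0 0 1]
T2·T1 = [44/125 -117/125 0; 117/125 44/125 0; 0 0 1]

T = [44/125 -117/125 0; 117/125 44/125 0; 0 0 1]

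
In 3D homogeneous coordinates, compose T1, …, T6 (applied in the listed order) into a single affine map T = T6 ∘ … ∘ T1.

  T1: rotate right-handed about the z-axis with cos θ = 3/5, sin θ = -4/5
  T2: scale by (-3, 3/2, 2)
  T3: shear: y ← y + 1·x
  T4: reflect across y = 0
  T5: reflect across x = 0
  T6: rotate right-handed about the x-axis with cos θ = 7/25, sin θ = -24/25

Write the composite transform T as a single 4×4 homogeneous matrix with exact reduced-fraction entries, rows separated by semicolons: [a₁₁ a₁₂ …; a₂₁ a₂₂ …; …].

T1 = [3/5 4/5 0 0; -4/5 3/5 0 0; 0 0 1 0; 0 0 0 1]
T2·T1 = [-9/5 -12/5 0 0; -6/5 9/10 0 0; 0 0 2 0; 0 0 0 1]
T3·…·T1 = [-9/5 -12/5 0 0; -3 -3/2 0 0; 0 0 2 0; 0 0 0 1]
T4·…·T1 = [-9/5 -12/5 0 0; 3 3/2 0 0; 0 0 2 0; 0 0 0 1]
T5·…·T1 = [9/5 12/5 0 0; 3 3/2 0 0; 0 0 2 0; 0 0 0 1]
T6·…·T1 = [9/5 12/5 0 0; 21/25 21/50 48/25 0; -72/25 -36/25 14/25 0; 0 0 0 1]

T = [9/5 12/5 0 0; 21/25 21/50 48/25 0; -72/25 -36/25 14/25 0; 0 0 0 1]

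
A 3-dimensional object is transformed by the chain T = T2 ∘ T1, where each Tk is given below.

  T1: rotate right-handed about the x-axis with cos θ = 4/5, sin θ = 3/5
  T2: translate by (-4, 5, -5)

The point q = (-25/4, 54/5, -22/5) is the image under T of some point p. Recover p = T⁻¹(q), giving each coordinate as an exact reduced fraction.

p = (-9/4, 5, -3)

T1 = [1 0 0 0; 0 4/5 -3/5 0; 0 3/5 4/5 0; 0 0 0 1]
T2·T1 = [1 0 0 -4; 0 4/5 -3/5 5; 0 3/5 4/5 -5; 0 0 0 1]
det M = 1; M⁻¹ = [1 0 0 4; 0 4/5 3/5 -1; 0 -3/5 4/5 7; 0 0 0 1]
M⁻¹ · (-25/4, 54/5, -22/5)ᵀ = (-9/4, 5, -3)ᵀ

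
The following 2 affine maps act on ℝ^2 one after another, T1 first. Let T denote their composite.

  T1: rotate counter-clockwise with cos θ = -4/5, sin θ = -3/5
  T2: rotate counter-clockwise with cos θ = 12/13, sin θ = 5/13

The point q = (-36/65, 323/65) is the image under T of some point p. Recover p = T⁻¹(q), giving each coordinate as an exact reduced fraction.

T1 = [-4/5 3/5 0; -3/5 -4/5 0; 0 0 1]
T2·T1 = [-33/65 56/65 0; -56/65 -33/65 0; 0 0 1]
det M = 1; M⁻¹ = [-33/65 -56/65 0; 56/65 -33/65 0; 0 0 1]
M⁻¹ · (-36/65, 323/65)ᵀ = (-4, -3)ᵀ

p = (-4, -3)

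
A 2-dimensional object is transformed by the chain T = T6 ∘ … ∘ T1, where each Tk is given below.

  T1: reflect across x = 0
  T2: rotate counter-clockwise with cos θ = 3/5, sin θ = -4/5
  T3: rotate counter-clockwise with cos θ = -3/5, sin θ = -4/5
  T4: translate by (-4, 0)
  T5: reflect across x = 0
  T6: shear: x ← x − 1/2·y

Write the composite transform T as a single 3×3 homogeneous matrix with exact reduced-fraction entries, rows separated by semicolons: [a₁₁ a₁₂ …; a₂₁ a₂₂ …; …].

T1 = [-1 0 0; 0 1 0; 0 0 1]
T2·T1 = [-3/5 4/5 0; 4/5 3/5 0; 0 0 1]
T3·…·T1 = [1 0 0; 0 -1 0; 0 0 1]
T4·…·T1 = [1 0 -4; 0 -1 0; 0 0 1]
T5·…·T1 = [-1 0 4; 0 -1 0; 0 0 1]
T6·…·T1 = [-1 1/2 4; 0 -1 0; 0 0 1]

T = [-1 1/2 4; 0 -1 0; 0 0 1]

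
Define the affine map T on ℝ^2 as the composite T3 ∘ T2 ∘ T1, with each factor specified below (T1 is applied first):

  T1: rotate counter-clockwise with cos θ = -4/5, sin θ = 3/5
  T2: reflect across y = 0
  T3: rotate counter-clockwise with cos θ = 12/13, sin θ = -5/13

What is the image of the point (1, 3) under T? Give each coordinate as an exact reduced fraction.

T1 rotate counter-clockwise with cos θ = -4/5, sin θ = 3/5: (1, 3) → (-13/5, -9/5)
T2 reflect across y = 0: (-13/5, -9/5) → (-13/5, 9/5)
T3 rotate counter-clockwise with cos θ = 12/13, sin θ = -5/13: (-13/5, 9/5) → (-111/65, 173/65)

T(p) = (-111/65, 173/65)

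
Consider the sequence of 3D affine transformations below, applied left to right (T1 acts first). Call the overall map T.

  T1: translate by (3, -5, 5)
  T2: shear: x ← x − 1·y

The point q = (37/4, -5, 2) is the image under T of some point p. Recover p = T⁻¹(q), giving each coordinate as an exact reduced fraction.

T1 = [1 0 0 3; 0 1 0 -5; 0 0 1 5; 0 0 0 1]
T2·T1 = [1 -1 0 8; 0 1 0 -5; 0 0 1 5; 0 0 0 1]
det M = 1; M⁻¹ = [1 1 0 -3; 0 1 0 5; 0 0 1 -5; 0 0 0 1]
M⁻¹ · (37/4, -5, 2)ᵀ = (5/4, 0, -3)ᵀ

p = (5/4, 0, -3)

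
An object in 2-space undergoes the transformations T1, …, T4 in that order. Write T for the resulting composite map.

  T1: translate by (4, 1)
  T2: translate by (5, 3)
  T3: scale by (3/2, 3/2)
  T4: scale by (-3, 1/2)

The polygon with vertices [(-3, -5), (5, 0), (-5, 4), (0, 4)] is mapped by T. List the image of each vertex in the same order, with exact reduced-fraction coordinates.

T1 translate by (4, 1): (-3, -5) → (1, -4); (5, 0) → (9, 1); (-5, 4) → (-1, 5); (0, 4) → (4, 5)
T2 translate by (5, 3): (1, -4) → (6, -1); (9, 1) → (14, 4); (-1, 5) → (4, 8); (4, 5) → (9, 8)
T3 scale by (3/2, 3/2): (6, -1) → (9, -3/2); (14, 4) → (21, 6); (4, 8) → (6, 12); (9, 8) → (27/2, 12)
T4 scale by (-3, 1/2): (9, -3/2) → (-27, -3/4); (21, 6) → (-63, 3); (6, 12) → (-18, 6); (27/2, 12) → (-81/2, 6)

image vertices: (-27, -3/4), (-63, 3), (-18, 6), (-81/2, 6)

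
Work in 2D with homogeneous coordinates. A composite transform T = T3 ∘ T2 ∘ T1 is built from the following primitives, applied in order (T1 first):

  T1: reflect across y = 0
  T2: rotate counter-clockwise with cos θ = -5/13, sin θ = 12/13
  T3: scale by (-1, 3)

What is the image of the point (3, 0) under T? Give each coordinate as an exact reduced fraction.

T(p) = (15/13, 108/13)

T1 reflect across y = 0: (3, 0) → (3, 0)
T2 rotate counter-clockwise with cos θ = -5/13, sin θ = 12/13: (3, 0) → (-15/13, 36/13)
T3 scale by (-1, 3): (-15/13, 36/13) → (15/13, 108/13)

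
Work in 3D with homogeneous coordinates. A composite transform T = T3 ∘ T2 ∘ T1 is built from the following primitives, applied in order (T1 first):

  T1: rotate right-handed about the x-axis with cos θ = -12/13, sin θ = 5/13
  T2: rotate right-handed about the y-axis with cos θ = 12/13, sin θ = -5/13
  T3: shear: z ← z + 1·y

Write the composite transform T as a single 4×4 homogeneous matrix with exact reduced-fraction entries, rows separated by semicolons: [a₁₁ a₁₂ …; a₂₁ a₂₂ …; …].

T = [12/13 -25/169 60/169 0; 0 -12/13 -5/13 0; 5/13 -96/169 -209/169 0; 0 0 0 1]

T1 = [1 0 0 0; 0 -12/13 -5/13 0; 0 5/13 -12/13 0; 0 0 0 1]
T2·T1 = [12/13 -25/169 60/169 0; 0 -12/13 -5/13 0; 5/13 60/169 -144/169 0; 0 0 0 1]
T3·…·T1 = [12/13 -25/169 60/169 0; 0 -12/13 -5/13 0; 5/13 -96/169 -209/169 0; 0 0 0 1]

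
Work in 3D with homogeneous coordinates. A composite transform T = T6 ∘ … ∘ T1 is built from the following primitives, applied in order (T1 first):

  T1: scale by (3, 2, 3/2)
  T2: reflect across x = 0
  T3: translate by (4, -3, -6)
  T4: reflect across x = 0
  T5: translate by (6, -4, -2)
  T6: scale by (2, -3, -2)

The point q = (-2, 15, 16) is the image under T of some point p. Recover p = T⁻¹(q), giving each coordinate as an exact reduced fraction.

T1 = [3 0 0 0; 0 2 0 0; 0 0 3/2 0; 0 0 0 1]
T2·T1 = [-3 0 0 0; 0 2 0 0; 0 0 3/2 0; 0 0 0 1]
T3·…·T1 = [-3 0 0 4; 0 2 0 -3; 0 0 3/2 -6; 0 0 0 1]
T4·…·T1 = [3 0 0 -4; 0 2 0 -3; 0 0 3/2 -6; 0 0 0 1]
T5·…·T1 = [3 0 0 2; 0 2 0 -7; 0 0 3/2 -8; 0 0 0 1]
T6·…·T1 = [6 0 0 4; 0 -6 0 21; 0 0 -3 16; 0 0 0 1]
det M = 108; M⁻¹ = [1/6 0 0 -2/3; 0 -1/6 0 7/2; 0 0 -1/3 16/3; 0 0 0 1]
M⁻¹ · (-2, 15, 16)ᵀ = (-1, 1, 0)ᵀ

p = (-1, 1, 0)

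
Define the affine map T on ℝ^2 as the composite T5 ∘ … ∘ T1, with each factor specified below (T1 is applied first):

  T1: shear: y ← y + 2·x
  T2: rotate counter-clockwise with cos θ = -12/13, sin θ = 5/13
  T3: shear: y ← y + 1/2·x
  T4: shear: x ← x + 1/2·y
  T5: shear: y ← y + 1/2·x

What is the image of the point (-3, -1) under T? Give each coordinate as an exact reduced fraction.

T1 shear: y ← y + 2·x: (-3, -1) → (-3, -7)
T2 rotate counter-clockwise with cos θ = -12/13, sin θ = 5/13: (-3, -7) → (71/13, 69/13)
T3 shear: y ← y + 1/2·x: (71/13, 69/13) → (71/13, 209/26)
T4 shear: x ← x + 1/2·y: (71/13, 209/26) → (493/52, 209/26)
T5 shear: y ← y + 1/2·x: (493/52, 209/26) → (493/52, 1329/104)

T(p) = (493/52, 1329/104)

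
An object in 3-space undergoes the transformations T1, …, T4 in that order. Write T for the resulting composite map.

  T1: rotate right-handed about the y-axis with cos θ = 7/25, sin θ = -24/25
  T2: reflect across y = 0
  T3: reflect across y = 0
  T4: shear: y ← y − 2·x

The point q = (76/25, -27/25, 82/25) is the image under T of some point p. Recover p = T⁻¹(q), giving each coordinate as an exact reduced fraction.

p = (4, 5, -2)

T1 = [7/25 0 -24/25 0; 0 1 0 0; 24/25 0 7/25 0; 0 0 0 1]
T2·T1 = [7/25 0 -24/25 0; 0 -1 0 0; 24/25 0 7/25 0; 0 0 0 1]
T3·…·T1 = [7/25 0 -24/25 0; 0 1 0 0; 24/25 0 7/25 0; 0 0 0 1]
T4·…·T1 = [7/25 0 -24/25 0; -14/25 1 48/25 0; 24/25 0 7/25 0; 0 0 0 1]
det M = 1; M⁻¹ = [7/25 0 24/25 0; 2 1 0 0; -24/25 0 7/25 0; 0 0 0 1]
M⁻¹ · (76/25, -27/25, 82/25)ᵀ = (4, 5, -2)ᵀ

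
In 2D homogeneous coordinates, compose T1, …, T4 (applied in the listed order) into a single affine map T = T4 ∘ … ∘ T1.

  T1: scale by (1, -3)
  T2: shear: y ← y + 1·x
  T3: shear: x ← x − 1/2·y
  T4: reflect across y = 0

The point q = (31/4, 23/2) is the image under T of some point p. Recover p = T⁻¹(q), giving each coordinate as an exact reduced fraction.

p = (2, 9/2)

T1 = [1 0 0; 0 -3 0; 0 0 1]
T2·T1 = [1 0 0; 1 -3 0; 0 0 1]
T3·…·T1 = [1/2 3/2 0; 1 -3 0; 0 0 1]
T4·…·T1 = [1/2 3/2 0; -1 3 0; 0 0 1]
det M = 3; M⁻¹ = [1 -1/2 0; 1/3 1/6 0; 0 0 1]
M⁻¹ · (31/4, 23/2)ᵀ = (2, 9/2)ᵀ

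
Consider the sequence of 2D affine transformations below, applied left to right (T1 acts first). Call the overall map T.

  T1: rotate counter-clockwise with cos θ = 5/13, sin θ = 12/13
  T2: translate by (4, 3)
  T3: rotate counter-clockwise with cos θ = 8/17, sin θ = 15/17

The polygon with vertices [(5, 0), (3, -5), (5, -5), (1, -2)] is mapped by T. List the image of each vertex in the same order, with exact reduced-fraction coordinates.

T1 rotate counter-clockwise with cos θ = 5/13, sin θ = 12/13: (5, 0) → (25/13, 60/13); (3, -5) → (75/13, 11/13); (5, -5) → (85/13, 35/13); (1, -2) → (29/13, 2/13)
T2 translate by (4, 3): (25/13, 60/13) → (77/13, 99/13); (75/13, 11/13) → (127/13, 50/13); (85/13, 35/13) → (137/13, 74/13); (29/13, 2/13) → (81/13, 41/13)
T3 rotate counter-clockwise with cos θ = 8/17, sin θ = 15/17: (77/13, 99/13) → (-869/221, 1947/221); (127/13, 50/13) → (266/221, 2305/221); (137/13, 74/13) → (-14/221, 2647/221); (81/13, 41/13) → (33/221, 1543/221)

image vertices: (-869/221, 1947/221), (266/221, 2305/221), (-14/221, 2647/221), (33/221, 1543/221)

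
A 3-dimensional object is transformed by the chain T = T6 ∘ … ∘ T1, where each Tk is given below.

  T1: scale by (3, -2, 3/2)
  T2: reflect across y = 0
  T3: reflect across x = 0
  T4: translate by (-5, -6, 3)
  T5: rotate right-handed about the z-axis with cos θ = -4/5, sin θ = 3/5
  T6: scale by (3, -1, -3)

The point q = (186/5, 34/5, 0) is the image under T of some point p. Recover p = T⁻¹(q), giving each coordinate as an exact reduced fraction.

T1 = [3 0 0 0; 0 -2 0 0; 0 0 3/2 0; 0 0 0 1]
T2·T1 = [3 0 0 0; 0 2 0 0; 0 0 3/2 0; 0 0 0 1]
T3·…·T1 = [-3 0 0 0; 0 2 0 0; 0 0 3/2 0; 0 0 0 1]
T4·…·T1 = [-3 0 0 -5; 0 2 0 -6; 0 0 3/2 3; 0 0 0 1]
T5·…·T1 = [12/5 -6/5 0 38/5; -9/5 -8/5 0 9/5; 0 0 3/2 3; 0 0 0 1]
T6·…·T1 = [36/5 -18/5 0 114/5; 9/5 8/5 0 -9/5; 0 0 -9/2 -9; 0 0 0 1]
det M = -81; M⁻¹ = [4/45 1/5 0 -5/3; -1/10 2/5 0 3; 0 0 -2/9 -2; 0 0 0 1]
M⁻¹ · (186/5, 34/5, 0)ᵀ = (3, 2, -2)ᵀ

p = (3, 2, -2)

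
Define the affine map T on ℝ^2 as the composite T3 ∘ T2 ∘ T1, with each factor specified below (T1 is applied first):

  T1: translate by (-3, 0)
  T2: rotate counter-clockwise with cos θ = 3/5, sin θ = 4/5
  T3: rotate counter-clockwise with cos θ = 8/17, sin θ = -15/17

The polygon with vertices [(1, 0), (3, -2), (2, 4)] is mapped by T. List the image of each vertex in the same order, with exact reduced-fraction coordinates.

T1 translate by (-3, 0): (1, 0) → (-2, 0); (3, -2) → (0, -2); (2, 4) → (-1, 4)
T2 rotate counter-clockwise with cos θ = 3/5, sin θ = 4/5: (-2, 0) → (-6/5, -8/5); (0, -2) → (8/5, -6/5); (-1, 4) → (-19/5, 8/5)
T3 rotate counter-clockwise with cos θ = 8/17, sin θ = -15/17: (-6/5, -8/5) → (-168/85, 26/85); (8/5, -6/5) → (-26/85, -168/85); (-19/5, 8/5) → (-32/85, 349/85)

image vertices: (-168/85, 26/85), (-26/85, -168/85), (-32/85, 349/85)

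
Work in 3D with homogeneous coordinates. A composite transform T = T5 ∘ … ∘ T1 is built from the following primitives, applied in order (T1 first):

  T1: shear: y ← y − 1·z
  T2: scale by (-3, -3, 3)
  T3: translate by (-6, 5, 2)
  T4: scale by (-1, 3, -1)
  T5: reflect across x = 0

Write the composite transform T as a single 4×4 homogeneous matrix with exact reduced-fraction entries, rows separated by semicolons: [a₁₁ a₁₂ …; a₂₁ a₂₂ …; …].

T = [-3 0 0 -6; 0 -9 9 15; 0 0 -3 -2; 0 0 0 1]

T1 = [1 0 0 0; 0 1 -1 0; 0 0 1 0; 0 0 0 1]
T2·T1 = [-3 0 0 0; 0 -3 3 0; 0 0 3 0; 0 0 0 1]
T3·…·T1 = [-3 0 0 -6; 0 -3 3 5; 0 0 3 2; 0 0 0 1]
T4·…·T1 = [3 0 0 6; 0 -9 9 15; 0 0 -3 -2; 0 0 0 1]
T5·…·T1 = [-3 0 0 -6; 0 -9 9 15; 0 0 -3 -2; 0 0 0 1]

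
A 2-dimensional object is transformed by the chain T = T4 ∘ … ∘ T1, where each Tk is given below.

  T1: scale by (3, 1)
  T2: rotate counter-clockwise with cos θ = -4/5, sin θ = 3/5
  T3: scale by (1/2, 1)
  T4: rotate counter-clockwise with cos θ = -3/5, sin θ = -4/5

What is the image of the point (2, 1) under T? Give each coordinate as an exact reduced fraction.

T(p) = (193/50, 12/25)

T1 scale by (3, 1): (2, 1) → (6, 1)
T2 rotate counter-clockwise with cos θ = -4/5, sin θ = 3/5: (6, 1) → (-27/5, 14/5)
T3 scale by (1/2, 1): (-27/5, 14/5) → (-27/10, 14/5)
T4 rotate counter-clockwise with cos θ = -3/5, sin θ = -4/5: (-27/10, 14/5) → (193/50, 12/25)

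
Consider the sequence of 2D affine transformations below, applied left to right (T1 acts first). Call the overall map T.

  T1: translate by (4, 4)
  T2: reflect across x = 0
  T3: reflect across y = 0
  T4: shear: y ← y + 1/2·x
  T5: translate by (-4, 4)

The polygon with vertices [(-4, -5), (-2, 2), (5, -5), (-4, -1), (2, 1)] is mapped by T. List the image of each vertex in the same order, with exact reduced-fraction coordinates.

image vertices: (-4, 5), (-6, -3), (-13, 1/2), (-4, 1), (-10, -4)

T1 translate by (4, 4): (-4, -5) → (0, -1); (-2, 2) → (2, 6); (5, -5) → (9, -1); (-4, -1) → (0, 3); (2, 1) → (6, 5)
T2 reflect across x = 0: (0, -1) → (0, -1); (2, 6) → (-2, 6); (9, -1) → (-9, -1); (0, 3) → (0, 3); (6, 5) → (-6, 5)
T3 reflect across y = 0: (0, -1) → (0, 1); (-2, 6) → (-2, -6); (-9, -1) → (-9, 1); (0, 3) → (0, -3); (-6, 5) → (-6, -5)
T4 shear: y ← y + 1/2·x: (0, 1) → (0, 1); (-2, -6) → (-2, -7); (-9, 1) → (-9, -7/2); (0, -3) → (0, -3); (-6, -5) → (-6, -8)
T5 translate by (-4, 4): (0, 1) → (-4, 5); (-2, -7) → (-6, -3); (-9, -7/2) → (-13, 1/2); (0, -3) → (-4, 1); (-6, -8) → (-10, -4)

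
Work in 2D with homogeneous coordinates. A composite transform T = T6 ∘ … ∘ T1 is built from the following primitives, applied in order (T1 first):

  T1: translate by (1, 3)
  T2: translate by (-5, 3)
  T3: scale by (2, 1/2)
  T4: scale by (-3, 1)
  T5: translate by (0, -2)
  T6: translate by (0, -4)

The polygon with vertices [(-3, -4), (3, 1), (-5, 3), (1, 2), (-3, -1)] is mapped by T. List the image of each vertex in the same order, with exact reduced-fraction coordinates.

image vertices: (42, -5), (6, -5/2), (54, -3/2), (18, -2), (42, -7/2)

T1 translate by (1, 3): (-3, -4) → (-2, -1); (3, 1) → (4, 4); (-5, 3) → (-4, 6); (1, 2) → (2, 5); (-3, -1) → (-2, 2)
T2 translate by (-5, 3): (-2, -1) → (-7, 2); (4, 4) → (-1, 7); (-4, 6) → (-9, 9); (2, 5) → (-3, 8); (-2, 2) → (-7, 5)
T3 scale by (2, 1/2): (-7, 2) → (-14, 1); (-1, 7) → (-2, 7/2); (-9, 9) → (-18, 9/2); (-3, 8) → (-6, 4); (-7, 5) → (-14, 5/2)
T4 scale by (-3, 1): (-14, 1) → (42, 1); (-2, 7/2) → (6, 7/2); (-18, 9/2) → (54, 9/2); (-6, 4) → (18, 4); (-14, 5/2) → (42, 5/2)
T5 translate by (0, -2): (42, 1) → (42, -1); (6, 7/2) → (6, 3/2); (54, 9/2) → (54, 5/2); (18, 4) → (18, 2); (42, 5/2) → (42, 1/2)
T6 translate by (0, -4): (42, -1) → (42, -5); (6, 3/2) → (6, -5/2); (54, 5/2) → (54, -3/2); (18, 2) → (18, -2); (42, 1/2) → (42, -7/2)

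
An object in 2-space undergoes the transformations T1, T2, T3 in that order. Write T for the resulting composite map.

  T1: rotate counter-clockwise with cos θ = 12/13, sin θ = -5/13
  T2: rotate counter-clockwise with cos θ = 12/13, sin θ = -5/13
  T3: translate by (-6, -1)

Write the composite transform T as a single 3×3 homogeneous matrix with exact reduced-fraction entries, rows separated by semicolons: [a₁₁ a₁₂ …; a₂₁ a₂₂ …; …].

T1 = [12/13 5/13 0; -5/13 12/13 0; 0 0 1]
T2·T1 = [119/169 120/169 0; -120/169 119/169 0; 0 0 1]
T3·…·T1 = [119/169 120/169 -6; -120/169 119/169 -1; 0 0 1]

T = [119/169 120/169 -6; -120/169 119/169 -1; 0 0 1]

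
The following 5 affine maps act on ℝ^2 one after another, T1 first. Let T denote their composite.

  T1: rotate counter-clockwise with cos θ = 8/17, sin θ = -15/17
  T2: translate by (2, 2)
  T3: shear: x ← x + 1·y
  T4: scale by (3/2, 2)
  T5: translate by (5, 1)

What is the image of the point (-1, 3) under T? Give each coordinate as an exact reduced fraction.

T(p) = (301/17, 163/17)

T1 rotate counter-clockwise with cos θ = 8/17, sin θ = -15/17: (-1, 3) → (37/17, 39/17)
T2 translate by (2, 2): (37/17, 39/17) → (71/17, 73/17)
T3 shear: x ← x + 1·y: (71/17, 73/17) → (144/17, 73/17)
T4 scale by (3/2, 2): (144/17, 73/17) → (216/17, 146/17)
T5 translate by (5, 1): (216/17, 146/17) → (301/17, 163/17)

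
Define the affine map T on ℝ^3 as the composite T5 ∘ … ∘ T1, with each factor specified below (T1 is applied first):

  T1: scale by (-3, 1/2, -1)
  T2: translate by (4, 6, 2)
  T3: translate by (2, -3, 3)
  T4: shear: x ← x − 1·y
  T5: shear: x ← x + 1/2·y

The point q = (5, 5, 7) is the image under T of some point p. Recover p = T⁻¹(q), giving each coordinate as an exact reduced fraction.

T1 = [-3 0 0 0; 0 1/2 0 0; 0 0 -1 0; 0 0 0 1]
T2·T1 = [-3 0 0 4; 0 1/2 0 6; 0 0 -1 2; 0 0 0 1]
T3·…·T1 = [-3 0 0 6; 0 1/2 0 3; 0 0 -1 5; 0 0 0 1]
T4·…·T1 = [-3 -1/2 0 3; 0 1/2 0 3; 0 0 -1 5; 0 0 0 1]
T5·…·T1 = [-3 -1/4 0 9/2; 0 1/2 0 3; 0 0 -1 5; 0 0 0 1]
det M = 3/2; M⁻¹ = [-1/3 -1/6 0 2; 0 2 0 -6; 0 0 -1 5; 0 0 0 1]
M⁻¹ · (5, 5, 7)ᵀ = (-1/2, 4, -2)ᵀ

p = (-1/2, 4, -2)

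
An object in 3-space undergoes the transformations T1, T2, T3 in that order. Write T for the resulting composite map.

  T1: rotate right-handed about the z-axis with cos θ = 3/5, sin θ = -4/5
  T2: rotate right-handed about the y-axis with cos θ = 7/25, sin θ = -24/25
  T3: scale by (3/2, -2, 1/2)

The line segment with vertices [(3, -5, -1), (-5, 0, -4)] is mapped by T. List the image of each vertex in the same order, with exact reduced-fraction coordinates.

image vertices: (129/250, 54/5, -299/250), (9/2, -8, -2)

T1 rotate right-handed about the z-axis with cos θ = 3/5, sin θ = -4/5: (3, -5, -1) → (-11/5, -27/5, -1); (-5, 0, -4) → (-3, 4, -4)
T2 rotate right-handed about the y-axis with cos θ = 7/25, sin θ = -24/25: (-11/5, -27/5, -1) → (43/125, -27/5, -299/125); (-3, 4, -4) → (3, 4, -4)
T3 scale by (3/2, -2, 1/2): (43/125, -27/5, -299/125) → (129/250, 54/5, -299/250); (3, 4, -4) → (9/2, -8, -2)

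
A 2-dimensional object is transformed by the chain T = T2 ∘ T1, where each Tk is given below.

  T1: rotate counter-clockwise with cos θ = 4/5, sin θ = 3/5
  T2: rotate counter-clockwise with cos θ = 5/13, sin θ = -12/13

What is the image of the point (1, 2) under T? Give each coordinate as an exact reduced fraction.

T1 rotate counter-clockwise with cos θ = 4/5, sin θ = 3/5: (1, 2) → (-2/5, 11/5)
T2 rotate counter-clockwise with cos θ = 5/13, sin θ = -12/13: (-2/5, 11/5) → (122/65, 79/65)

T(p) = (122/65, 79/65)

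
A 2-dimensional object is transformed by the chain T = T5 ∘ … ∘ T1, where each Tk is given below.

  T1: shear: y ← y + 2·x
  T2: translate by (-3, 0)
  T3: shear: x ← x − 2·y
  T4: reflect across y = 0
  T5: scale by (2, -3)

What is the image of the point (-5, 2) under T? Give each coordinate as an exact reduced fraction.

T1 shear: y ← y + 2·x: (-5, 2) → (-5, -8)
T2 translate by (-3, 0): (-5, -8) → (-8, -8)
T3 shear: x ← x − 2·y: (-8, -8) → (8, -8)
T4 reflect across y = 0: (8, -8) → (8, 8)
T5 scale by (2, -3): (8, 8) → (16, -24)

T(p) = (16, -24)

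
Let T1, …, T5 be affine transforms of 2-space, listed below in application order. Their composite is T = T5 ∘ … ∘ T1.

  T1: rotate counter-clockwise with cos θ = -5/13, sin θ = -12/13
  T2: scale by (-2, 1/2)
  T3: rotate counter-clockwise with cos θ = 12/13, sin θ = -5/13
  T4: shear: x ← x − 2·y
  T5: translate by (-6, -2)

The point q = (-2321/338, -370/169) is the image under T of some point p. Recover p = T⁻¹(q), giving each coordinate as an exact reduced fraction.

T1 = [-5/13 12/13 0; -12/13 -5/13 0; 0 0 1]
T2·T1 = [10/13 -24/13 0; -6/13 -5/26 0; 0 0 1]
T3·…·T1 = [90/169 -601/338 0; -122/169 90/169 0; 0 0 1]
T4·…·T1 = [334/169 -961/338 0; -122/169 90/169 0; 0 0 1]
T5·…·T1 = [334/169 -961/338 -6; -122/169 90/169 -2; 0 0 1]
det M = -1; M⁻¹ = [-90/169 -961/338 -1501/169; -122/169 -334/169 -1400/169; 0 0 1]
M⁻¹ · (-2321/338, -370/169)ᵀ = (1, 1)ᵀ

p = (1, 1)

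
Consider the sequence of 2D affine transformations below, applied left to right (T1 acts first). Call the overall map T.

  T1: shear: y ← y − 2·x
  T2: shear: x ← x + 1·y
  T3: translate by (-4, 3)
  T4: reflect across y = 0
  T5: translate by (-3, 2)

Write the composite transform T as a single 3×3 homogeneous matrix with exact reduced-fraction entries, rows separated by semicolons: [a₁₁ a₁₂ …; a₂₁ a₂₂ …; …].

T = [-1 1 -7; 2 -1 -1; 0 0 1]

T1 = [1 0 0; -2 1 0; 0 0 1]
T2·T1 = [-1 1 0; -2 1 0; 0 0 1]
T3·…·T1 = [-1 1 -4; -2 1 3; 0 0 1]
T4·…·T1 = [-1 1 -4; 2 -1 -3; 0 0 1]
T5·…·T1 = [-1 1 -7; 2 -1 -1; 0 0 1]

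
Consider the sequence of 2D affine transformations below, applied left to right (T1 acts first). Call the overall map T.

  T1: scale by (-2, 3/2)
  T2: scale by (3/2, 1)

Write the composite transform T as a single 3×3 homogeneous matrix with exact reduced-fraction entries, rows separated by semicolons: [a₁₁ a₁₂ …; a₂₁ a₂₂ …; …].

T = [-3 0 0; 0 3/2 0; 0 0 1]

T1 = [-2 0 0; 0 3/2 0; 0 0 1]
T2·T1 = [-3 0 0; 0 3/2 0; 0 0 1]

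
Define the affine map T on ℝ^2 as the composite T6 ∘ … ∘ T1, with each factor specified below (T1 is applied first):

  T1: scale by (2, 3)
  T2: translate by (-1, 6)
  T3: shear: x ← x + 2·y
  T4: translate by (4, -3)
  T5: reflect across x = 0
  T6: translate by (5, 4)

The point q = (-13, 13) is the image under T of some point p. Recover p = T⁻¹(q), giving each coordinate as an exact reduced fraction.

T1 = [2 0 0; 0 3 0; 0 0 1]
T2·T1 = [2 0 -1; 0 3 6; 0 0 1]
T3·…·T1 = [2 6 11; 0 3 6; 0 0 1]
T4·…·T1 = [2 6 15; 0 3 3; 0 0 1]
T5·…·T1 = [-2 -6 -15; 0 3 3; 0 0 1]
T6·…·T1 = [-2 -6 -10; 0 3 7; 0 0 1]
det M = -6; M⁻¹ = [-1/2 -1 2; 0 1/3 -7/3; 0 0 1]
M⁻¹ · (-13, 13)ᵀ = (-9/2, 2)ᵀ

p = (-9/2, 2)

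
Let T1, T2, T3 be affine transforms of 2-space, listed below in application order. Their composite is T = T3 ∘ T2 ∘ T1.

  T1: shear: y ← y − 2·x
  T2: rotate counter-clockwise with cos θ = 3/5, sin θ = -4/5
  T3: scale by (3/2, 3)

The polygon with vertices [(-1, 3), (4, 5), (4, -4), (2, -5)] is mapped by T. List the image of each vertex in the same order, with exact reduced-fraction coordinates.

image vertices: (51/10, 57/5), (0, -15), (-54/5, -156/5), (-9, -21)

T1 shear: y ← y − 2·x: (-1, 3) → (-1, 5); (4, 5) → (4, -3); (4, -4) → (4, -12); (2, -5) → (2, -9)
T2 rotate counter-clockwise with cos θ = 3/5, sin θ = -4/5: (-1, 5) → (17/5, 19/5); (4, -3) → (0, -5); (4, -12) → (-36/5, -52/5); (2, -9) → (-6, -7)
T3 scale by (3/2, 3): (17/5, 19/5) → (51/10, 57/5); (0, -5) → (0, -15); (-36/5, -52/5) → (-54/5, -156/5); (-6, -7) → (-9, -21)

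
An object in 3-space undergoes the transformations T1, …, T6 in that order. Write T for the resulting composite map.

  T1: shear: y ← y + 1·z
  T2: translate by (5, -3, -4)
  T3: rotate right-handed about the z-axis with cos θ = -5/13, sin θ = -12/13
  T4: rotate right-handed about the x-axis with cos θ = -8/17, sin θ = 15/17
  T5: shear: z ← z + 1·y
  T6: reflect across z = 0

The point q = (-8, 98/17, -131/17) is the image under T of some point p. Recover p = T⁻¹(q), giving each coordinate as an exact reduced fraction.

T1 = [1 0 0 0; 0 1 1 0; 0 0 1 0; 0 0 0 1]
T2·T1 = [1 0 0 5; 0 1 1 -3; 0 0 1 -4; 0 0 0 1]
T3·…·T1 = [-5/13 12/13 12/13 -61/13; -12/13 -5/13 -5/13 -45/13; 0 0 1 -4; 0 0 0 1]
T4·…·T1 = [-5/13 12/13 12/13 -61/13; 96/221 40/221 -155/221 1140/221; -180/221 -75/221 -179/221 -259/221; 0 0 0 1]
T5·…·T1 = [-5/13 12/13 12/13 -61/13; 96/221 40/221 -155/221 1140/221; -84/221 -35/221 -334/221 881/221; 0 0 0 1]
T6·…·T1 = [-5/13 12/13 12/13 -61/13; 96/221 40/221 -155/221 1140/221; 84/221 35/221 334/221 -881/221; 0 0 0 1]
det M = -1; M⁻¹ = [-5/13 276/221 180/221 -5; 12/13 206/221 -29/221 -1; 0 -7/17 8/17 4; 0 0 0 1]
M⁻¹ · (-8, 98/17, -131/17)ᵀ = (-1, -2, -2)ᵀ

p = (-1, -2, -2)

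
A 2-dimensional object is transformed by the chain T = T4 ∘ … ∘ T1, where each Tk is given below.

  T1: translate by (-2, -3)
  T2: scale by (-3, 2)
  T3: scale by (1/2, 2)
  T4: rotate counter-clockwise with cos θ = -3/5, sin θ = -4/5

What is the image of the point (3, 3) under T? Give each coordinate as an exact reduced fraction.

T1 translate by (-2, -3): (3, 3) → (1, 0)
T2 scale by (-3, 2): (1, 0) → (-3, 0)
T3 scale by (1/2, 2): (-3, 0) → (-3/2, 0)
T4 rotate counter-clockwise with cos θ = -3/5, sin θ = -4/5: (-3/2, 0) → (9/10, 6/5)

T(p) = (9/10, 6/5)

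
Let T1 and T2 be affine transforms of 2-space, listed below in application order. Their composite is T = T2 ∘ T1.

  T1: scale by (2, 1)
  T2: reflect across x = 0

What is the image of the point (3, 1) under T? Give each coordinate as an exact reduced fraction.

T(p) = (-6, 1)

T1 scale by (2, 1): (3, 1) → (6, 1)
T2 reflect across x = 0: (6, 1) → (-6, 1)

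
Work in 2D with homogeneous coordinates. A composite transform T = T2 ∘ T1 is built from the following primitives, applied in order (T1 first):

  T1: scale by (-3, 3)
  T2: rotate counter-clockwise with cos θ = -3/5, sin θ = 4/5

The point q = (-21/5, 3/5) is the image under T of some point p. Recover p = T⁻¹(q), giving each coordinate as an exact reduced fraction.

T1 = [-3 0 0; 0 3 0; 0 0 1]
T2·T1 = [9/5 -12/5 0; -12/5 -9/5 0; 0 0 1]
det M = -9; M⁻¹ = [1/5 -4/15 0; -4/15 -1/5 0; 0 0 1]
M⁻¹ · (-21/5, 3/5)ᵀ = (-1, 1)ᵀ

p = (-1, 1)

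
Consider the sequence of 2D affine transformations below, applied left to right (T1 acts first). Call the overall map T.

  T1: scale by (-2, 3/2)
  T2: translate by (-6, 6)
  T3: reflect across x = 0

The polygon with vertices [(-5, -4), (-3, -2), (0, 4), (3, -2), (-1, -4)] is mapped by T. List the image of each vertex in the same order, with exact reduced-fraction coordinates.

T1 scale by (-2, 3/2): (-5, -4) → (10, -6); (-3, -2) → (6, -3); (0, 4) → (0, 6); (3, -2) → (-6, -3); (-1, -4) → (2, -6)
T2 translate by (-6, 6): (10, -6) → (4, 0); (6, -3) → (0, 3); (0, 6) → (-6, 12); (-6, -3) → (-12, 3); (2, -6) → (-4, 0)
T3 reflect across x = 0: (4, 0) → (-4, 0); (0, 3) → (0, 3); (-6, 12) → (6, 12); (-12, 3) → (12, 3); (-4, 0) → (4, 0)

image vertices: (-4, 0), (0, 3), (6, 12), (12, 3), (4, 0)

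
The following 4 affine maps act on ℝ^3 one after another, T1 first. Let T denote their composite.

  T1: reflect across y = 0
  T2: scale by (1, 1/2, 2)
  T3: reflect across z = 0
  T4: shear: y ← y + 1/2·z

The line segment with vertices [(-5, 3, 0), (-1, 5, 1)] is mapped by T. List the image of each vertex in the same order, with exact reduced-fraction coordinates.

image vertices: (-5, -3/2, 0), (-1, -7/2, -2)

T1 reflect across y = 0: (-5, 3, 0) → (-5, -3, 0); (-1, 5, 1) → (-1, -5, 1)
T2 scale by (1, 1/2, 2): (-5, -3, 0) → (-5, -3/2, 0); (-1, -5, 1) → (-1, -5/2, 2)
T3 reflect across z = 0: (-5, -3/2, 0) → (-5, -3/2, 0); (-1, -5/2, 2) → (-1, -5/2, -2)
T4 shear: y ← y + 1/2·z: (-5, -3/2, 0) → (-5, -3/2, 0); (-1, -5/2, -2) → (-1, -7/2, -2)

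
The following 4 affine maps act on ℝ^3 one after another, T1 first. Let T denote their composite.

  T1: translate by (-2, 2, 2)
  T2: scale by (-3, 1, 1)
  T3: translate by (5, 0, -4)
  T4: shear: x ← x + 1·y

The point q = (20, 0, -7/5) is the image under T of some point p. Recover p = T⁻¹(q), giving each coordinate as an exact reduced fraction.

p = (-3, -2, 3/5)

T1 = [1 0 0 -2; 0 1 0 2; 0 0 1 2; 0 0 0 1]
T2·T1 = [-3 0 0 6; 0 1 0 2; 0 0 1 2; 0 0 0 1]
T3·…·T1 = [-3 0 0 11; 0 1 0 2; 0 0 1 -2; 0 0 0 1]
T4·…·T1 = [-3 1 0 13; 0 1 0 2; 0 0 1 -2; 0 0 0 1]
det M = -3; M⁻¹ = [-1/3 1/3 0 11/3; 0 1 0 -2; 0 0 1 2; 0 0 0 1]
M⁻¹ · (20, 0, -7/5)ᵀ = (-3, -2, 3/5)ᵀ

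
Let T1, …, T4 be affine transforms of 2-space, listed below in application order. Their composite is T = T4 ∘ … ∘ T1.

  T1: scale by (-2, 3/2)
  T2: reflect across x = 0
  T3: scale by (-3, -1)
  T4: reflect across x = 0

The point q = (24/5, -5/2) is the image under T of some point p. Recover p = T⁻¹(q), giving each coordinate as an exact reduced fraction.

T1 = [-2 0 0; 0 3/2 0; 0 0 1]
T2·T1 = [2 0 0; 0 3/2 0; 0 0 1]
T3·…·T1 = [-6 0 0; 0 -3/2 0; 0 0 1]
T4·…·T1 = [6 0 0; 0 -3/2 0; 0 0 1]
det M = -9; M⁻¹ = [1/6 0 0; 0 -2/3 0; 0 0 1]
M⁻¹ · (24/5, -5/2)ᵀ = (4/5, 5/3)ᵀ

p = (4/5, 5/3)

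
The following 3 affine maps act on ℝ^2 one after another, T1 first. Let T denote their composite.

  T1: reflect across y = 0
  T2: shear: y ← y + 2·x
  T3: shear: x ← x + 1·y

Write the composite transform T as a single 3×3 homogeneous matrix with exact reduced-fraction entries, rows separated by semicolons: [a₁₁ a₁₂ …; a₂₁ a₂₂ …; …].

T1 = [1 0 0; 0 -1 0; 0 0 1]
T2·T1 = [1 0 0; 2 -1 0; 0 0 1]
T3·…·T1 = [3 -1 0; 2 -1 0; 0 0 1]

T = [3 -1 0; 2 -1 0; 0 0 1]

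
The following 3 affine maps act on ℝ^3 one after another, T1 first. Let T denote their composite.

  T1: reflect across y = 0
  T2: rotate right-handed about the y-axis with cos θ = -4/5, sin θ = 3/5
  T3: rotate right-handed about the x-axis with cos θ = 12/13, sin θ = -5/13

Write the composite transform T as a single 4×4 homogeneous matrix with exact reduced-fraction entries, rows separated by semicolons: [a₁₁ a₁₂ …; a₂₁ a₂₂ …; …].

T = [-4/5 0 3/5 0; -3/13 -12/13 -4/13 0; -36/65 5/13 -48/65 0; 0 0 0 1]

T1 = [1 0 0 0; 0 -1 0 0; 0 0 1 0; 0 0 0 1]
T2·T1 = [-4/5 0 3/5 0; 0 -1 0 0; -3/5 0 -4/5 0; 0 0 0 1]
T3·…·T1 = [-4/5 0 3/5 0; -3/13 -12/13 -4/13 0; -36/65 5/13 -48/65 0; 0 0 0 1]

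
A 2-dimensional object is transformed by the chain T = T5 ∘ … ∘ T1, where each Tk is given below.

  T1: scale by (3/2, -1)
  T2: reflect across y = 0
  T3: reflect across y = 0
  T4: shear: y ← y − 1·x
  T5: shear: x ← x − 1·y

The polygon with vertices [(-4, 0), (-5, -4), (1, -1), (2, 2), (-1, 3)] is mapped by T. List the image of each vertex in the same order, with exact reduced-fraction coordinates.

image vertices: (-12, 6), (-19, 23/2), (2, -1/2), (8, -5), (0, -3/2)

T1 scale by (3/2, -1): (-4, 0) → (-6, 0); (-5, -4) → (-15/2, 4); (1, -1) → (3/2, 1); (2, 2) → (3, -2); (-1, 3) → (-3/2, -3)
T2 reflect across y = 0: (-6, 0) → (-6, 0); (-15/2, 4) → (-15/2, -4); (3/2, 1) → (3/2, -1); (3, -2) → (3, 2); (-3/2, -3) → (-3/2, 3)
T3 reflect across y = 0: (-6, 0) → (-6, 0); (-15/2, -4) → (-15/2, 4); (3/2, -1) → (3/2, 1); (3, 2) → (3, -2); (-3/2, 3) → (-3/2, -3)
T4 shear: y ← y − 1·x: (-6, 0) → (-6, 6); (-15/2, 4) → (-15/2, 23/2); (3/2, 1) → (3/2, -1/2); (3, -2) → (3, -5); (-3/2, -3) → (-3/2, -3/2)
T5 shear: x ← x − 1·y: (-6, 6) → (-12, 6); (-15/2, 23/2) → (-19, 23/2); (3/2, -1/2) → (2, -1/2); (3, -5) → (8, -5); (-3/2, -3/2) → (0, -3/2)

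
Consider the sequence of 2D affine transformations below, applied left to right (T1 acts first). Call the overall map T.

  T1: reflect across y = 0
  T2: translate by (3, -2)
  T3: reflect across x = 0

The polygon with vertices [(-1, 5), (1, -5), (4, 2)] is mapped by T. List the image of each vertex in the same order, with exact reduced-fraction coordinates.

image vertices: (-2, -7), (-4, 3), (-7, -4)

T1 reflect across y = 0: (-1, 5) → (-1, -5); (1, -5) → (1, 5); (4, 2) → (4, -2)
T2 translate by (3, -2): (-1, -5) → (2, -7); (1, 5) → (4, 3); (4, -2) → (7, -4)
T3 reflect across x = 0: (2, -7) → (-2, -7); (4, 3) → (-4, 3); (7, -4) → (-7, -4)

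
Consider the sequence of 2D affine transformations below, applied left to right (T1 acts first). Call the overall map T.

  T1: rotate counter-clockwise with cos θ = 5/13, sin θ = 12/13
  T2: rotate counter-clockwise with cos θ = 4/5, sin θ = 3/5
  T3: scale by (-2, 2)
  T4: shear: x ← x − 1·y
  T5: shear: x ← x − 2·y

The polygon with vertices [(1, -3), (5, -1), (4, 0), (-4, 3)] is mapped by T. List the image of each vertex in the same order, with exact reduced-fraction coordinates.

T1 rotate counter-clockwise with cos θ = 5/13, sin θ = 12/13: (1, -3) → (41/13, -3/13); (5, -1) → (37/13, 55/13); (4, 0) → (20/13, 48/13); (-4, 3) → (-56/13, -33/13)
T2 rotate counter-clockwise with cos θ = 4/5, sin θ = 3/5: (41/13, -3/13) → (173/65, 111/65); (37/13, 55/13) → (-17/65, 331/65); (20/13, 48/13) → (-64/65, 252/65); (-56/13, -33/13) → (-25/13, -60/13)
T3 scale by (-2, 2): (173/65, 111/65) → (-346/65, 222/65); (-17/65, 331/65) → (34/65, 662/65); (-64/65, 252/65) → (128/65, 504/65); (-25/13, -60/13) → (50/13, -120/13)
T4 shear: x ← x − 1·y: (-346/65, 222/65) → (-568/65, 222/65); (34/65, 662/65) → (-628/65, 662/65); (128/65, 504/65) → (-376/65, 504/65); (50/13, -120/13) → (170/13, -120/13)
T5 shear: x ← x − 2·y: (-568/65, 222/65) → (-1012/65, 222/65); (-628/65, 662/65) → (-1952/65, 662/65); (-376/65, 504/65) → (-1384/65, 504/65); (170/13, -120/13) → (410/13, -120/13)

image vertices: (-1012/65, 222/65), (-1952/65, 662/65), (-1384/65, 504/65), (410/13, -120/13)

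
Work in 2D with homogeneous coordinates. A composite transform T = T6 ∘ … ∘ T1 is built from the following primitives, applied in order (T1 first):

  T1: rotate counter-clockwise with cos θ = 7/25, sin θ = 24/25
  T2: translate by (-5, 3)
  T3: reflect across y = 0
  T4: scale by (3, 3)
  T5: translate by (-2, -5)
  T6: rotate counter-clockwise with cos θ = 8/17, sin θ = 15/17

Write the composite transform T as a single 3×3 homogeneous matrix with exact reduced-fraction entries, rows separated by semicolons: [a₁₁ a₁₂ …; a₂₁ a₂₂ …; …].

T = [1248/425 -261/425 74/17; -261/425 -1248/425 -367/17; 0 0 1]

T1 = [7/25 -24/25 0; 24/25 7/25 0; 0 0 1]
T2·T1 = [7/25 -24/25 -5; 24/25 7/25 3; 0 0 1]
T3·…·T1 = [7/25 -24/25 -5; -24/25 -7/25 -3; 0 0 1]
T4·…·T1 = [21/25 -72/25 -15; -72/25 -21/25 -9; 0 0 1]
T5·…·T1 = [21/25 -72/25 -17; -72/25 -21/25 -14; 0 0 1]
T6·…·T1 = [1248/425 -261/425 74/17; -261/425 -1248/425 -367/17; 0 0 1]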